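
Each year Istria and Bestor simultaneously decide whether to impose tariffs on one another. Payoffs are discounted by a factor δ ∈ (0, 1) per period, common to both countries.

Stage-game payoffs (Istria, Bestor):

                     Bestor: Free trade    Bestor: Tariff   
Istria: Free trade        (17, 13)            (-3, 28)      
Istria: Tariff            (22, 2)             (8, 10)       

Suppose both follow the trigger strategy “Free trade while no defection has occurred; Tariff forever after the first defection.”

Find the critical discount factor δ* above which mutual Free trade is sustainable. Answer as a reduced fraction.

5/6

For Istria: deviation gain 22−17 = 5, per-period punishment loss 17−8 = 9. IC gives δ ≥ 5/14.
For Bestor: gain 15, loss 3 per period, so δ ≥ 15/18 = 5/6.
The tighter constraint is Bestor's, so cooperation needs δ ≥ 5/6.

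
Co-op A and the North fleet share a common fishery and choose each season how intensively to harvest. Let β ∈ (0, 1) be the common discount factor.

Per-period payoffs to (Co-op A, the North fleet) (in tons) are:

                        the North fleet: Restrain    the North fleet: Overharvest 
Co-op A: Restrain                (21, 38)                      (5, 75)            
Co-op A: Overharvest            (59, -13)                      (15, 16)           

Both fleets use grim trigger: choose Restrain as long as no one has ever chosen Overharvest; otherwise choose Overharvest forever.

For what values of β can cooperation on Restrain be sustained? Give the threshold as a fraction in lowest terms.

19/22

Co-op A: cooperation gives 21 each period; deviation gives 59 once then 15 forever.
  21/(1−β) ≥ 59 + 15β/(1−β) ⇒ β ≥ 38/44 = 19/22.
the North fleet: cooperation gives 38 each period; deviation gives 75 once then 16 forever.
  β ≥ 37/59.
Both must hold, so the binding constraint is Co-op A's: β ≥ 19/22.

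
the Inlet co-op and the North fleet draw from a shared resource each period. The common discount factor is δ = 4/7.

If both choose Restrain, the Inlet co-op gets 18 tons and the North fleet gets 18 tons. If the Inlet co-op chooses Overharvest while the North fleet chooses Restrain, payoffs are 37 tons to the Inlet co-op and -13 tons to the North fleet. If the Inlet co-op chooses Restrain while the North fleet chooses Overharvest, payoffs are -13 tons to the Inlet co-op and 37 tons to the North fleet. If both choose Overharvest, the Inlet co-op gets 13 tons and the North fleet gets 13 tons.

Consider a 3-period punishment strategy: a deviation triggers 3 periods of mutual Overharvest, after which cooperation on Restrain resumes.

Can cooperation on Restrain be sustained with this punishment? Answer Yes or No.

IC: δ+…+δ^3 ≥ (37−18)/(18−13) = 19/5.
At δ = 4/7: partial sum = 1.0845 < 3.8000. Cooperation not sustainable.

No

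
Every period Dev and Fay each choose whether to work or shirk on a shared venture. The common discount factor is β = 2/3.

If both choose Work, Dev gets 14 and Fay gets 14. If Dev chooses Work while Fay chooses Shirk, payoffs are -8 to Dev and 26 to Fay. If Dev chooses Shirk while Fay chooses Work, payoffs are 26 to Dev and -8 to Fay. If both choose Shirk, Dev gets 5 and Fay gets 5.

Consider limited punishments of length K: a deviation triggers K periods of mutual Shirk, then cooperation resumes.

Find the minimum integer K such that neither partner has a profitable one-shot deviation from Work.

3

No profitable deviation requires (14−5)(β+…+β^K) ≥ 26−14, i.e. β+…+β^K ≥ 4/3 ≈ 1.3333.
With β = 2/3, the partial sums are K=1: 0.6667, K=2: 1.1111, K=3: 1.4074.
K = 3 is the first length at which the sum reaches 1.3333.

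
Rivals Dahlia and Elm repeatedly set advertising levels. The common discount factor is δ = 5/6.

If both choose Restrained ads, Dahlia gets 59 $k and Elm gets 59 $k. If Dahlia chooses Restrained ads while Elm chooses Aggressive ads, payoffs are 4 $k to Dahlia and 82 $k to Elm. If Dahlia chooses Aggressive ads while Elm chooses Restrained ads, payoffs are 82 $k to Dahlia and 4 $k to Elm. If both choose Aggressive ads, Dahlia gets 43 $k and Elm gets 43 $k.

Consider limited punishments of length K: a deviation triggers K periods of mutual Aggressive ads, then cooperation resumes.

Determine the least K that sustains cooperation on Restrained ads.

2

No profitable deviation requires (59−43)(δ+…+δ^K) ≥ 82−59, i.e. δ+…+δ^K ≥ 23/16 ≈ 1.4375.
With δ = 5/6, the partial sums are K=1: 0.8333, K=2: 1.5278.
K = 2 is the first length at which the sum reaches 1.4375.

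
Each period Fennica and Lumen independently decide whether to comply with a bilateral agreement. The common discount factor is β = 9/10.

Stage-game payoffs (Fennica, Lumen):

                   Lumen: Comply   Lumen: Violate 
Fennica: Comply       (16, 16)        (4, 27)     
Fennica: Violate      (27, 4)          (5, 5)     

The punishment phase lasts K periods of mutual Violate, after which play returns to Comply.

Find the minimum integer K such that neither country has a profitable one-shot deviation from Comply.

Need Σ_{k=1}^{K} β^k ≥ (27−16)/(16−5) = 1.0000 at β = 9/10.
At K = 1 the sum is 0.9000 < 1.0000; at K = 2 it is 1.7100 ≥ 1.0000.
So the minimum punishment length is K = 2.

2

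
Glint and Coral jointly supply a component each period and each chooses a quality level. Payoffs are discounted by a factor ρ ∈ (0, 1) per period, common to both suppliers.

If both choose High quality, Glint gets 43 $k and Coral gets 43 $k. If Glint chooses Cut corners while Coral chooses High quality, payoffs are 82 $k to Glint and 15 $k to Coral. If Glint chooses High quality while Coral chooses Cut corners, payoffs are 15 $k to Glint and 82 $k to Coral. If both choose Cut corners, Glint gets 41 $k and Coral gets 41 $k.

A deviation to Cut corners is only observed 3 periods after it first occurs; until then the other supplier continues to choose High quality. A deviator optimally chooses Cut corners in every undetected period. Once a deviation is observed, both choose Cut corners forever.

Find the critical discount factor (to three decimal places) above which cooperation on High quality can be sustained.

0.983

A deviator earns 82 for 3 periods, then 41 forever; cooperating earns 43 forever. Multiplying the IC by (1−ρ):
43 ≥ 82(1−ρ^3) + 41ρ^3, so 41·ρ^3 ≥ 39 and ρ^3 ≥ 39/41.
ρ ≥ (39/41)^(1/3) ≈ 0.983.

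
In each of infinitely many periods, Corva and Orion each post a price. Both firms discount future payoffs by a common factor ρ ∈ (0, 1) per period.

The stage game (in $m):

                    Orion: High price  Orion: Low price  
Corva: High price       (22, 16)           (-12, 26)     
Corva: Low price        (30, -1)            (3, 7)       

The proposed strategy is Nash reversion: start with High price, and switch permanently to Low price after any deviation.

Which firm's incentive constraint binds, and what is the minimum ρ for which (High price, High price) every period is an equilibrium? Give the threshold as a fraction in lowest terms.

Corva's threshold: (30−22)/(30−3) = 8/27.
Orion's threshold: (26−16)/(26−7) = 10/19.
8/27 < 10/19, so Orion binds and ρ* = 10/19.

Orion; ρ ≥ 10/19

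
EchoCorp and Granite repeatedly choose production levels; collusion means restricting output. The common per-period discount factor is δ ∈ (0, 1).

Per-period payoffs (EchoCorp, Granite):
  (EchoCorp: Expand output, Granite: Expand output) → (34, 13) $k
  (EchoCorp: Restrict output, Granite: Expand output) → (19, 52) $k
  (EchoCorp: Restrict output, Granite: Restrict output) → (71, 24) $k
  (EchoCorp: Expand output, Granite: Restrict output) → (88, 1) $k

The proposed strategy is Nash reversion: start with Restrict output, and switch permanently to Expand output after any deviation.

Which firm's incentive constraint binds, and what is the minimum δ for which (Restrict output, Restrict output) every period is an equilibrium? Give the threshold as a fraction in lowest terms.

EchoCorp: cooperation gives 71 each period; deviation gives 88 once then 34 forever.
  71/(1−δ) ≥ 88 + 34δ/(1−δ) ⇒ δ ≥ 17/54.
Granite: cooperation gives 24 each period; deviation gives 52 once then 13 forever.
  δ ≥ 28/39.
Both must hold, so the binding constraint is Granite's: δ ≥ 28/39.

Granite; δ ≥ 28/39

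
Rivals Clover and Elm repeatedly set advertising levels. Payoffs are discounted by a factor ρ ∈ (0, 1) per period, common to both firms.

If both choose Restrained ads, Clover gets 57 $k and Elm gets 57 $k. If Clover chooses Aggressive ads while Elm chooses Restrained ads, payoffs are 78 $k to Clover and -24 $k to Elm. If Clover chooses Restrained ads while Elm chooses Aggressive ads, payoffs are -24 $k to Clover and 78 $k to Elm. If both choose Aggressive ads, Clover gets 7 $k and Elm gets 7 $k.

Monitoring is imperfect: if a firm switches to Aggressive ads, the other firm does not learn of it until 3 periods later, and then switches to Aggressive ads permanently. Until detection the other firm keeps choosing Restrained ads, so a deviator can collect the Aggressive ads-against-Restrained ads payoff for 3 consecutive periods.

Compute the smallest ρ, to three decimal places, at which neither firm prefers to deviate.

0.666

A deviator earns 78 for 3 periods, then 7 forever; cooperating earns 57 forever. Multiplying the IC by (1−ρ):
57 ≥ 78(1−ρ^3) + 7ρ^3, so 71·ρ^3 ≥ 21 and ρ^3 ≥ 21/71.
ρ ≥ (21/71)^(1/3) ≈ 0.666.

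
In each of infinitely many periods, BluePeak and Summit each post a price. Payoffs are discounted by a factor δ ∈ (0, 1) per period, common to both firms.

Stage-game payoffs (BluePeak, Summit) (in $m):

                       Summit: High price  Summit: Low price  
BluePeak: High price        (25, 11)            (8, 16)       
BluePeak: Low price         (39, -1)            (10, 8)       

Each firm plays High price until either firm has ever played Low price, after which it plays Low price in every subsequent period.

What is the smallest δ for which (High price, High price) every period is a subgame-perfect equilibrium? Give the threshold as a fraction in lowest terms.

5/8

For BluePeak: deviation gain 39−25 = 14, per-period punishment loss 25−10 = 15. IC gives δ ≥ 14/29.
For Summit: gain 5, loss 3 per period, so δ ≥ 5/8.
The tighter constraint is Summit's, so cooperation needs δ ≥ 5/8.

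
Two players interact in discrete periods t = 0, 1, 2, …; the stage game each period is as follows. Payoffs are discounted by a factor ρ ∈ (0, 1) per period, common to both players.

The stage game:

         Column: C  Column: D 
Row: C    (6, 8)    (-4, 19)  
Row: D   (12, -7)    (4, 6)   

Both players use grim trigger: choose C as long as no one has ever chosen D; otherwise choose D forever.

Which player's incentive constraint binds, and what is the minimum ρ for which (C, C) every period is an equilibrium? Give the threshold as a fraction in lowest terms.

Column; ρ ≥ 11/13

For Row: deviation gain 12−6 = 6, per-period punishment loss 6−4 = 2. IC gives ρ ≥ 6/8 = 3/4.
For Column: gain 11, loss 2 per period, so ρ ≥ 11/13.
The tighter constraint is Column's, so cooperation needs ρ ≥ 11/13.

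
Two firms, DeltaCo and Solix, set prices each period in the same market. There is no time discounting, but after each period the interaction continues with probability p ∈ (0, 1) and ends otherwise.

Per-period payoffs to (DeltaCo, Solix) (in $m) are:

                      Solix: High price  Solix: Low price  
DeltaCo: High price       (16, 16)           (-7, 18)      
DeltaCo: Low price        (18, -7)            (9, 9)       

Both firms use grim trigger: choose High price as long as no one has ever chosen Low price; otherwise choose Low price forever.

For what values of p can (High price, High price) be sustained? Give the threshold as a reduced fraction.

2/9

Expected cooperation value is 16 + p·16 + p²·16 + … = 16/(1−p); deviation gives 18 + p·9/(1−p).
16 ≥ 18(1−p) + 9p ⇒ 9p ≥ 2 ⇒ p ≥ 2/9.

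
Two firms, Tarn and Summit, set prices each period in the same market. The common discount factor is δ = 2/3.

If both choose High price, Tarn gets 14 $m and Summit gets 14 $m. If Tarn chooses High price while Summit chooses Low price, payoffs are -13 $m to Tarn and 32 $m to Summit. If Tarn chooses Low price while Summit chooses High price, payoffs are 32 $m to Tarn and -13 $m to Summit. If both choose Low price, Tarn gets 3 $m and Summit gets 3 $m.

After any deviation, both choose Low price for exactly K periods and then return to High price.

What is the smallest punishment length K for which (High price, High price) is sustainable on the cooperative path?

5

IC: δ(1−δ^K)/(1−δ) ≥ (32−14)/(14−3) = 18/11.
With δ = 2/3: need 1 − δ^K ≥ 18/11·(1−2/3)/(2/3), i.e. δ^K ≤ 0.1818.
Since (2/3)^4 = 0.1975 and (2/3)^5 = 0.1317, the smallest such K is 5.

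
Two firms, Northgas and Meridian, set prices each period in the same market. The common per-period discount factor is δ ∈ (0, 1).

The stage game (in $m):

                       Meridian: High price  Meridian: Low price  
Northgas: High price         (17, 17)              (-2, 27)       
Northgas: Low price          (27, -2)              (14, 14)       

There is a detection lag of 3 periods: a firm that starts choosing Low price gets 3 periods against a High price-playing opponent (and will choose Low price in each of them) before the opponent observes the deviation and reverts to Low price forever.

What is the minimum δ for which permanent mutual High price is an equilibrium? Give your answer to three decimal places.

A deviator earns 27 for 3 periods, then 14 forever; cooperating earns 17 forever. Multiplying the IC by (1−δ):
17 ≥ 27(1−δ^3) + 14δ^3, so 13·δ^3 ≥ 10 and δ^3 ≥ 10/13.
δ ≥ (10/13)^(1/3) ≈ 0.916.

0.916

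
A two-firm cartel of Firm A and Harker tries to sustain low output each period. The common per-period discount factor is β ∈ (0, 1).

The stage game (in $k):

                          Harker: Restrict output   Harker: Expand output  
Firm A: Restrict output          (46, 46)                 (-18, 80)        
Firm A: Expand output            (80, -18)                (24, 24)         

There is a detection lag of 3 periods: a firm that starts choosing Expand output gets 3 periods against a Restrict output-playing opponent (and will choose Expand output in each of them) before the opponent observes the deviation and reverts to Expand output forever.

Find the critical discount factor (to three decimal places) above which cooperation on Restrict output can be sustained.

0.847

A deviator earns 80 for 3 periods, then 24 forever; cooperating earns 46 forever. Multiplying the IC by (1−β):
46 ≥ 80(1−β^3) + 24β^3, so 56·β^3 ≥ 34 and β^3 ≥ 17/28.
β ≥ (17/28)^(1/3) ≈ 0.847.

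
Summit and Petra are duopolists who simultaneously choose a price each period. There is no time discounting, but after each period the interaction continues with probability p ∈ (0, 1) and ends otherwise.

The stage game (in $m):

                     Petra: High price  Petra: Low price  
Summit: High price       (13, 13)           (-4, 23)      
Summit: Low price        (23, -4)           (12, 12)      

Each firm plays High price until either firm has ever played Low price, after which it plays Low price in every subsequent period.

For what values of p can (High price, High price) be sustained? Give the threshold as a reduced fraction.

10/11

Expected cooperation value is 13 + p·13 + p²·13 + … = 13/(1−p); deviation gives 23 + p·12/(1−p).
13 ≥ 23(1−p) + 12p ⇒ 11p ≥ 10 ⇒ p ≥ 10/11.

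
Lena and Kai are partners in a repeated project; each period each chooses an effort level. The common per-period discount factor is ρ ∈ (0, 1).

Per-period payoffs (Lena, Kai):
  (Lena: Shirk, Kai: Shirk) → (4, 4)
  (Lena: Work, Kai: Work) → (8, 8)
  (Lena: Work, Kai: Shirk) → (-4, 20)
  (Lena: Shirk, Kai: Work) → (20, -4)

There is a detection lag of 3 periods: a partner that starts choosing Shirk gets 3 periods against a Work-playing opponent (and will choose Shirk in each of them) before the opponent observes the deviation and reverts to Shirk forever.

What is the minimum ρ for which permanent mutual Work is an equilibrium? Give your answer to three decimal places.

The best deviation is to choose Shirk for all 3 undetected periods, earning 20 each, then 4 forever once detected.
Deviation value: 20(1−ρ^3)/(1−ρ) + 4ρ^3/(1−ρ); cooperation value: 8/(1−ρ).
IC: 8 ≥ 20(1−ρ^3) + 4ρ^3 = 20 − 16ρ^3.
So ρ^3 ≥ 12/16 = 3/4, giving ρ ≥ (3/4)^(1/3) ≈ 0.909.

0.909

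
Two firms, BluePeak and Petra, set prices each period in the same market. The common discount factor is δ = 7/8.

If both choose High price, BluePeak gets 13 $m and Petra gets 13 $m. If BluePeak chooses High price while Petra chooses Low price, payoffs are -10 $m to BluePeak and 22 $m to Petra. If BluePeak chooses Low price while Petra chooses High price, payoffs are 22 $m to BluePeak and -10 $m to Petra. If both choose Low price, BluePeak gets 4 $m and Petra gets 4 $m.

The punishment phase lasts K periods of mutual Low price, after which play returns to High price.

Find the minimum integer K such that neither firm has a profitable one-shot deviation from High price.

2

IC: δ(1−δ^K)/(1−δ) ≥ (22−13)/(13−4) = 1.
With δ = 7/8: need 1 − δ^K ≥ 1·(1−7/8)/(7/8), i.e. δ^K ≤ 0.8571.
Since (7/8)^1 = 0.8750 and (7/8)^2 = 0.7656, the smallest such K is 2.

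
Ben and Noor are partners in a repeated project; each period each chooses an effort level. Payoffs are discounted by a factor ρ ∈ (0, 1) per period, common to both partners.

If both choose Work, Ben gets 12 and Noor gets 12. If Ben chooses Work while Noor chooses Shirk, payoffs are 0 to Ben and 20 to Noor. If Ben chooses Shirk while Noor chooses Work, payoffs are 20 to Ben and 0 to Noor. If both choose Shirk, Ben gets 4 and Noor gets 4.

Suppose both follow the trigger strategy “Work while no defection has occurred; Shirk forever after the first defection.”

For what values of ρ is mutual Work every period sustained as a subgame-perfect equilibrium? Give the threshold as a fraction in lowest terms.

1/2

One-period gain from deviating is 20 − 12 = 8. The loss is 12 − 4 = 8 in every subsequent period, with present value 8·ρ/(1−ρ).
Deviation is unprofitable when 8·ρ/(1−ρ) ≥ 8, i.e. ρ/(1−ρ) ≥ 1.
Equivalently ρ ≥ 8/(8+8) = 1/2.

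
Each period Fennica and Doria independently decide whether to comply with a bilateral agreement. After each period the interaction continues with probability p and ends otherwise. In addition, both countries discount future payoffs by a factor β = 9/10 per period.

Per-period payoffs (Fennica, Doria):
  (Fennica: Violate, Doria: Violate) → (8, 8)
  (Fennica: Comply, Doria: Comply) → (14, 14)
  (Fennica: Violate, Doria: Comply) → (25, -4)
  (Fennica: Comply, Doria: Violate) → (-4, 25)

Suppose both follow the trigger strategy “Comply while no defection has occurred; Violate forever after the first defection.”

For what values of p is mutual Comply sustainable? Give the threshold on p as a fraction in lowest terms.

Expected continuation weight on next period's payoff is β·p = 9/10·p, which plays the role of the discount factor.
Cooperation requires 9/10·p ≥ (25−14)/(25−8) = 11/17, hence p ≥ 110/153.

110/153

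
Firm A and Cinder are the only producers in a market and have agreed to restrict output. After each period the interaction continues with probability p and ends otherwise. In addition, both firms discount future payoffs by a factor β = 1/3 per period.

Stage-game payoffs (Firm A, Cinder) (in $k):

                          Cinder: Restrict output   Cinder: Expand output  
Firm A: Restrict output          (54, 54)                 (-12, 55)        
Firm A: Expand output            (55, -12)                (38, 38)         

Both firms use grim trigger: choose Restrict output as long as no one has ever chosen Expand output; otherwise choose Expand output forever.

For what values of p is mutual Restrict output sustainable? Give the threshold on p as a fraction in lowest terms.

3/17

With continuation probability p and discount β, the effective per-period discount factor is βp.
Grim-trigger IC: βp ≥ (55−54)/(55−38) = 1/17.
So p ≥ (1/17)/(1/3) = 3/17.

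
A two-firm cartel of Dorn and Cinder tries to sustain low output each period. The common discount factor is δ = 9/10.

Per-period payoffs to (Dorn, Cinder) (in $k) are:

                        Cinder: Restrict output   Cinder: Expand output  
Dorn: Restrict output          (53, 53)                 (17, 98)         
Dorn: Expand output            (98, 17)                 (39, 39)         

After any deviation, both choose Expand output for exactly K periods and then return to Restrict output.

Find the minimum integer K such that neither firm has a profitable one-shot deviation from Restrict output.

5

No profitable deviation requires (53−39)(δ+…+δ^K) ≥ 98−53, i.e. δ+…+δ^K ≥ 45/14 ≈ 3.2143.
With δ = 9/10, the partial sums are K=1: 0.9000, K=2: 1.7100, K=3: 2.4390, K=4: 3.0951, K=5: 3.6856.
K = 5 is the first length at which the sum reaches 3.2143.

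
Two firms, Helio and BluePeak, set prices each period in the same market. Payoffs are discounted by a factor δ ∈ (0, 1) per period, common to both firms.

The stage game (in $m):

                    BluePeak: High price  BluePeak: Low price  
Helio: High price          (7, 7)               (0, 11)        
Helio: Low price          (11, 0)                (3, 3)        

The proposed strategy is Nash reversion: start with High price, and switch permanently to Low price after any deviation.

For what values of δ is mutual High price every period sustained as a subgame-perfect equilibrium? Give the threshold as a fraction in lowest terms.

Under grim trigger the critical discount factor is (T−C)/(T−P) with T = 11, C = 7, P = 3.
δ* = (11−7)/(11−3) = 4/8 = 1/2.

1/2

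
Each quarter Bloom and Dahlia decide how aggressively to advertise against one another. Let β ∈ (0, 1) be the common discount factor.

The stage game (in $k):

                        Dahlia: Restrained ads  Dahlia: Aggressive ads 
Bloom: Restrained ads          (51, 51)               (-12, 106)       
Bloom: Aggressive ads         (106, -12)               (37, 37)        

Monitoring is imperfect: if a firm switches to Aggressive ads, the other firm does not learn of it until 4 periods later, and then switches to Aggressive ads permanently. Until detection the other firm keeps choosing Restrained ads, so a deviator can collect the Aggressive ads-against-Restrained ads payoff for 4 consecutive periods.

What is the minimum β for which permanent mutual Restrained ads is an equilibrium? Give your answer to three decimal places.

Deviating for the 4 undetected periods gains 106−51 = 55 per period over cooperation, then loses 51−37 = 14 per period forever once punishment starts.
Gain: 55(1 + β + … + β^3); loss: 14·β^4/(1−β).
No profitable deviation ⇔ 55(1−β^4) ≤ 14·β^4, i.e. β^4 ≥ 55/(55+14) = 55/69.
Hence β ≥ (55/69)^(1/4) ≈ 0.945.

0.945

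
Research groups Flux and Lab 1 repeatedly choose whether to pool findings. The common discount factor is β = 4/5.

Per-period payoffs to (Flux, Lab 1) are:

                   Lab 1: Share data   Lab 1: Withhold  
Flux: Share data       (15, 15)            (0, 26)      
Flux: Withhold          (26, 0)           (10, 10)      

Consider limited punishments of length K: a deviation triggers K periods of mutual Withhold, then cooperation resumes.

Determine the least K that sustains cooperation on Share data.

4

IC: β(1−β^K)/(1−β) ≥ (26−15)/(15−10) = 11/5.
With β = 4/5: need 1 − β^K ≥ 11/5·(1−4/5)/(4/5), i.e. β^K ≤ 0.4500.
Since (4/5)^3 = 0.5120 and (4/5)^4 = 0.4096, the smallest such K is 4.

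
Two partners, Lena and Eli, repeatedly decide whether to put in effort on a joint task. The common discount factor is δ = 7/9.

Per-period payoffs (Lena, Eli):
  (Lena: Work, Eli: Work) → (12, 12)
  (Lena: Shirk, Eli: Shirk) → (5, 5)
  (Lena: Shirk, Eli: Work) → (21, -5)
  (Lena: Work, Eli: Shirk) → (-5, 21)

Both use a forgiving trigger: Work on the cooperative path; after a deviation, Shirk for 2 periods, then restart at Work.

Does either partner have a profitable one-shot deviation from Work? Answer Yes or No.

No

A one-shot deviation gives 21 now, then 5 for 2 periods, then back to 12.
Gain from deviating: (21−12) today; loss: (12−5) in each of the next 2 periods.
No-deviation condition: (12−5)(δ+…+δ^2) ≥ 21−12, i.e. δ+…+δ^2 ≥ 9/7.
At δ = 7/9: δ+…+δ^2 = 1.3827 ≥ 1.2857.
So cooperation is sustainable.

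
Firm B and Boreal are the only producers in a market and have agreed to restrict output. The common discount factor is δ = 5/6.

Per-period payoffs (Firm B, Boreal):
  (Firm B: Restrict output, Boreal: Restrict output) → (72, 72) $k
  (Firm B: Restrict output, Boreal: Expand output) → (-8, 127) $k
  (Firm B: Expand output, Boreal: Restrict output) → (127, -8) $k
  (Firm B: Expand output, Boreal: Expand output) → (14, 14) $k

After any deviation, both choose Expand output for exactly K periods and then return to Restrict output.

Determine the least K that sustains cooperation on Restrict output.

No profitable deviation requires (72−14)(δ+…+δ^K) ≥ 127−72, i.e. δ+…+δ^K ≥ 55/58 ≈ 0.9483.
With δ = 5/6, the partial sums are K=1: 0.8333, K=2: 1.5278.
K = 2 is the first length at which the sum reaches 0.9483.

2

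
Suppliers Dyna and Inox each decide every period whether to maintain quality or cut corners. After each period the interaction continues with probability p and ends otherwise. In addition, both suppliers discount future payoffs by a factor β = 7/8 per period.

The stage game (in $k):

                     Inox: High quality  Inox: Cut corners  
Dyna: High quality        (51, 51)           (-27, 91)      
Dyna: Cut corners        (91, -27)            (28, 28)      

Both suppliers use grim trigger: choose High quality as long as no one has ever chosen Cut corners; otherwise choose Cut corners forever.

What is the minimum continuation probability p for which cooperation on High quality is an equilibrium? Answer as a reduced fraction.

Expected continuation weight on next period's payoff is β·p = 7/8·p, which plays the role of the discount factor.
Cooperation requires 7/8·p ≥ (91−51)/(91−28) = 40/63, hence p ≥ 320/441.

320/441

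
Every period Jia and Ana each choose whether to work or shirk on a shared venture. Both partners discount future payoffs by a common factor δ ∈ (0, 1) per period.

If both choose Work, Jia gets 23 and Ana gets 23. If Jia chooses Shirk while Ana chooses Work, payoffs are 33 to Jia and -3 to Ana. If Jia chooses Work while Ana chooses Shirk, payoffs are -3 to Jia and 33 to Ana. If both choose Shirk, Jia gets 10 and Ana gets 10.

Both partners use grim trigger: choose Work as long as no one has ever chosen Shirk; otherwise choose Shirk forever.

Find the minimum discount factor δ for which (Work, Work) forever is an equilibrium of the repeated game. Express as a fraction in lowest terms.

Under grim trigger the critical discount factor is (T−C)/(T−P) with T = 33, C = 23, P = 10.
δ* = (33−23)/(33−10) = 10/23.

10/23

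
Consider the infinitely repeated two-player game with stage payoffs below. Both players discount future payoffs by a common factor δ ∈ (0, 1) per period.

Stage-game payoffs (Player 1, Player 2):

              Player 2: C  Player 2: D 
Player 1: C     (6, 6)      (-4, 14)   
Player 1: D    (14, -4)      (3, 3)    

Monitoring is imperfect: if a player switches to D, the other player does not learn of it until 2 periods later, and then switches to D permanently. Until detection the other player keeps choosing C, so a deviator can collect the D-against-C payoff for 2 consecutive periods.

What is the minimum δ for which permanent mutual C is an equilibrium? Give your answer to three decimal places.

0.853

A deviator earns 14 for 2 periods, then 3 forever; cooperating earns 6 forever. Multiplying the IC by (1−δ):
6 ≥ 14(1−δ^2) + 3δ^2, so 11·δ^2 ≥ 8 and δ^2 ≥ 8/11.
δ ≥ (8/11)^(1/2) ≈ 0.853.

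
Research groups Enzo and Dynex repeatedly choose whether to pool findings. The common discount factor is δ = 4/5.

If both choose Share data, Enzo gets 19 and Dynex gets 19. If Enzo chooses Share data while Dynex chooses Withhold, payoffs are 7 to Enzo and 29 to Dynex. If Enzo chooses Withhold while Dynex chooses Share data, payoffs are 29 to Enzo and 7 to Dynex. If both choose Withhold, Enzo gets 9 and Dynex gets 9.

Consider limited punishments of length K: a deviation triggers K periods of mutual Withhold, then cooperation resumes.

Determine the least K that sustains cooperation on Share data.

2

IC: δ(1−δ^K)/(1−δ) ≥ (29−19)/(19−9) = 1.
With δ = 4/5: need 1 − δ^K ≥ 1·(1−4/5)/(4/5), i.e. δ^K ≤ 0.7500.
Since (4/5)^1 = 0.8000 and (4/5)^2 = 0.6400, the smallest such K is 2.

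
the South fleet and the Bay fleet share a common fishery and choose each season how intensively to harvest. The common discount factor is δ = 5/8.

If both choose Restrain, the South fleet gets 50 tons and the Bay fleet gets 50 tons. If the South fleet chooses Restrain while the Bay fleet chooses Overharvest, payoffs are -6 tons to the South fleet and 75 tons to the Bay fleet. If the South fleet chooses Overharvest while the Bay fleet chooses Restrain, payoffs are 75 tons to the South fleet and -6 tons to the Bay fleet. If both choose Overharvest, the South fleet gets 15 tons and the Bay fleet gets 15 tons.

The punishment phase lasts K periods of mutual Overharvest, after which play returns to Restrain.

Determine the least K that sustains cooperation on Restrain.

2

No profitable deviation requires (50−15)(δ+…+δ^K) ≥ 75−50, i.e. δ+…+δ^K ≥ 5/7 ≈ 0.7143.
With δ = 5/8, the partial sums are K=1: 0.6250, K=2: 1.0156.
K = 2 is the first length at which the sum reaches 0.7143.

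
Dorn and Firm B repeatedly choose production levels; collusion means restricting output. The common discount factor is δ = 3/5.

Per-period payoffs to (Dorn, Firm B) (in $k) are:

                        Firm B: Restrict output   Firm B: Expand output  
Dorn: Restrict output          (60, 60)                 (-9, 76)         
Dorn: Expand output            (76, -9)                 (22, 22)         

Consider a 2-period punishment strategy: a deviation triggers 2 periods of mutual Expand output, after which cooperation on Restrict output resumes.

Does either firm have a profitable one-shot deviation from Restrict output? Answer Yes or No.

No

IC: δ+…+δ^2 ≥ (76−60)/(60−22) = 8/19.
At δ = 3/5: partial sum = 0.9600 ≥ 0.4211. Cooperation sustainable.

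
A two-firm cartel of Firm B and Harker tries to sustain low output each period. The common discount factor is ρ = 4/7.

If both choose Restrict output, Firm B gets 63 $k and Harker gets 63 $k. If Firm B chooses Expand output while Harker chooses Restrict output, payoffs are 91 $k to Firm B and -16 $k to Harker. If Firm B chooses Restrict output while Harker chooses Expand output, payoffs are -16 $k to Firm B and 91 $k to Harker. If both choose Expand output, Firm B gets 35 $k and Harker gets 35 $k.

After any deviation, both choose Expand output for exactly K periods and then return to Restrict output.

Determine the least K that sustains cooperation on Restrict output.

3

No profitable deviation requires (63−35)(ρ+…+ρ^K) ≥ 91−63, i.e. ρ+…+ρ^K ≥ 1 ≈ 1.0000.
With ρ = 4/7, the partial sums are K=1: 0.5714, K=2: 0.8980, K=3: 1.0845.
K = 3 is the first length at which the sum reaches 1.0000.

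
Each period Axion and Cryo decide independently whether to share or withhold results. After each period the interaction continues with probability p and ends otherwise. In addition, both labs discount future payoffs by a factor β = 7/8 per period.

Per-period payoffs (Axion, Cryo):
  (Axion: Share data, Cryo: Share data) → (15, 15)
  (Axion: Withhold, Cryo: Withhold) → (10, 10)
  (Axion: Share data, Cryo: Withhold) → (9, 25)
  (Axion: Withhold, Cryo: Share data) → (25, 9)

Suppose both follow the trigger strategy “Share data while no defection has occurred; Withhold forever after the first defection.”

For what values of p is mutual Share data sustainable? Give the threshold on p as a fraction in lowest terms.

Expected continuation weight on next period's payoff is β·p = 7/8·p, which plays the role of the discount factor.
Cooperation requires 7/8·p ≥ (25−15)/(25−10) = 2/3, hence p ≥ 16/21.

16/21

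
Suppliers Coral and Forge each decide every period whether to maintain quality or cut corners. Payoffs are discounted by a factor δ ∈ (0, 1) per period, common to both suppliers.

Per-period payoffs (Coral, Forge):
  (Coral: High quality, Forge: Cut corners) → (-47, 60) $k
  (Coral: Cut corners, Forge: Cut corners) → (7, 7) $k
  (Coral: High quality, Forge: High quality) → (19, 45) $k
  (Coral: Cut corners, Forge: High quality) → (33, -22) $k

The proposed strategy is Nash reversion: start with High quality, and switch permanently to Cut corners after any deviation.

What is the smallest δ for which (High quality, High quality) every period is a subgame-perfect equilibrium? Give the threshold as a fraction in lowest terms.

7/13

For Coral: deviation gain 33−19 = 14, per-period punishment loss 19−7 = 12. IC gives δ ≥ 14/26 = 7/13.
For Forge: gain 15, loss 38 per period, so δ ≥ 15/53.
The tighter constraint is Coral's, so cooperation needs δ ≥ 7/13.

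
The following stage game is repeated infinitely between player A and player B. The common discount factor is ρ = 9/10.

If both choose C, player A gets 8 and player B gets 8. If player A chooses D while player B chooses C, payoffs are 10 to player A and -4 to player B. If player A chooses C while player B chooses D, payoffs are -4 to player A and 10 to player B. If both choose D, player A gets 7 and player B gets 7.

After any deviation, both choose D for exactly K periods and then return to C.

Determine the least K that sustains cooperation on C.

3

No profitable deviation requires (8−7)(ρ+…+ρ^K) ≥ 10−8, i.e. ρ+…+ρ^K ≥ 2 ≈ 2.0000.
With ρ = 9/10, the partial sums are K=1: 0.9000, K=2: 1.7100, K=3: 2.4390.
K = 3 is the first length at which the sum reaches 2.0000.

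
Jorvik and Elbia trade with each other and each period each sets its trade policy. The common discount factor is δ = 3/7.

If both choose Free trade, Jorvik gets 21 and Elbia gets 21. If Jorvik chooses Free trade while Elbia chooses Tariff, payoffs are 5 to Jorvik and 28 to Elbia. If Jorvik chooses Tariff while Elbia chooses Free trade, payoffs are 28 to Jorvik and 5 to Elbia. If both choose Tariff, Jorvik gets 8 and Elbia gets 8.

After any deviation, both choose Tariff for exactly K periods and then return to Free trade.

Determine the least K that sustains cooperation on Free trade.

No profitable deviation requires (21−8)(δ+…+δ^K) ≥ 28−21, i.e. δ+…+δ^K ≥ 7/13 ≈ 0.5385.
With δ = 3/7, the partial sums are K=1: 0.4286, K=2: 0.6122.
K = 2 is the first length at which the sum reaches 0.5385.

2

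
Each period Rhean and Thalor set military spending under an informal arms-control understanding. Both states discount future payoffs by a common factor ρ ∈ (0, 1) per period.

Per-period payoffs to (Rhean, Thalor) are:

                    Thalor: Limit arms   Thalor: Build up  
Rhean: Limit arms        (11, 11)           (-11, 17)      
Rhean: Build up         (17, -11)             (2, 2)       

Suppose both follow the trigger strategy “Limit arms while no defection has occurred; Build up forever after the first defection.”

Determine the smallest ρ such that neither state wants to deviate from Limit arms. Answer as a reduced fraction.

2/5

11/(1−ρ) ≥ 17 + 2ρ/(1−ρ)
11 ≥ 17 − 15ρ
ρ ≥ 6/15 = 2/5.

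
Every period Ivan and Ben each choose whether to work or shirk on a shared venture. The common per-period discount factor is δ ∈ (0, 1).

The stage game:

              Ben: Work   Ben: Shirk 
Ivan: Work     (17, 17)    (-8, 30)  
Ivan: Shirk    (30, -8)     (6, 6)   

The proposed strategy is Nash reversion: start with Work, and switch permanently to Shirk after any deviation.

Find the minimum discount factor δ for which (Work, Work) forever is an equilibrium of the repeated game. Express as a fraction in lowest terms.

13/24

Cooperation forever yields 17 each period: 17/(1−δ).
Deviating yields 30 once, then 6 forever: 30 + 6δ/(1−δ).
No profitable deviation requires 17/(1−δ) ≥ 30 + 6δ/(1−δ).
Multiplying by (1−δ): 17 ≥ 30(1−δ) + 6δ = 30 − 24δ.
So 24δ ≥ 13, i.e. δ ≥ 13/24.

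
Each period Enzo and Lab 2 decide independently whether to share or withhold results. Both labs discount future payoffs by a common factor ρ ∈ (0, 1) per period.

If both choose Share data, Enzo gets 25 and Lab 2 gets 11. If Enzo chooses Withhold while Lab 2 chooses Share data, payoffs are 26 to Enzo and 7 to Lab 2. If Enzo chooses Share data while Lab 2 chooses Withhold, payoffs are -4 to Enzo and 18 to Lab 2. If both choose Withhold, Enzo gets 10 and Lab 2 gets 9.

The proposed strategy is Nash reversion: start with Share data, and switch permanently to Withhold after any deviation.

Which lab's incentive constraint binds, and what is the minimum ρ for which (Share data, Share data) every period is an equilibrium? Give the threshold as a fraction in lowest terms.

Lab 2; ρ ≥ 7/9

For Enzo: deviation gain 26−25 = 1, per-period punishment loss 25−10 = 15. IC gives ρ ≥ 1/16.
For Lab 2: gain 7, loss 2 per period, so ρ ≥ 7/9.
The tighter constraint is Lab 2's, so cooperation needs ρ ≥ 7/9.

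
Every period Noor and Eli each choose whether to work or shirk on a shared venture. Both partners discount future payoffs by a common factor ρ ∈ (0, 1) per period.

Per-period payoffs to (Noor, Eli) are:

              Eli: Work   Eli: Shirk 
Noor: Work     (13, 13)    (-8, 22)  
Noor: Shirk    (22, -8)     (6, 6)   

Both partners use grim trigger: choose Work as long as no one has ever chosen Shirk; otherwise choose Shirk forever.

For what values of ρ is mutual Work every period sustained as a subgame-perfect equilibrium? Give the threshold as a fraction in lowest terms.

9/16

Under grim trigger the critical discount factor is (T−C)/(T−P) with T = 22, C = 13, P = 6.
ρ* = (22−13)/(22−6) = 9/16.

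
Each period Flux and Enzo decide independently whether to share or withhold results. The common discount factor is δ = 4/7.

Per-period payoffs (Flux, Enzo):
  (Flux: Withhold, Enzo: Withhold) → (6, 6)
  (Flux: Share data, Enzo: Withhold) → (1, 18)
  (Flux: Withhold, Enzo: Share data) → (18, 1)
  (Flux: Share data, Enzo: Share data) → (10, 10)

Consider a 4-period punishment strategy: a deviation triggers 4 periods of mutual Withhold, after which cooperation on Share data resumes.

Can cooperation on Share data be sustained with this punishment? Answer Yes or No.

IC: δ+…+δ^4 ≥ (18−10)/(10−6) = 2.
At δ = 4/7: partial sum = 1.1912 < 2.0000. Cooperation not sustainable.

No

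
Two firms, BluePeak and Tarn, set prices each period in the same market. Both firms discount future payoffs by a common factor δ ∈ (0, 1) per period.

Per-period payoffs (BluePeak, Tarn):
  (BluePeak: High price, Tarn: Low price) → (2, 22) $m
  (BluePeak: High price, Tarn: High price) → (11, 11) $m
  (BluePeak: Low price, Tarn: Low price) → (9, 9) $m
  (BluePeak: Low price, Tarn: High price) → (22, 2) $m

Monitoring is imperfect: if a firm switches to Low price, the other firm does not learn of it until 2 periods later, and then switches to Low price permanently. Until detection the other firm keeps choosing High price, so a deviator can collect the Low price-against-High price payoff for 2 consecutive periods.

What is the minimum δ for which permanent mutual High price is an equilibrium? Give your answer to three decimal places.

Deviating for the 2 undetected periods gains 22−11 = 11 per period over cooperation, then loses 11−9 = 2 per period forever once punishment starts.
Gain: 11(1 + δ + … + δ^1); loss: 2·δ^2/(1−δ).
No profitable deviation ⇔ 11(1−δ^2) ≤ 2·δ^2, i.e. δ^2 ≥ 11/(11+2) = 11/13.
Hence δ ≥ (11/13)^(1/2) ≈ 0.920.

0.920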